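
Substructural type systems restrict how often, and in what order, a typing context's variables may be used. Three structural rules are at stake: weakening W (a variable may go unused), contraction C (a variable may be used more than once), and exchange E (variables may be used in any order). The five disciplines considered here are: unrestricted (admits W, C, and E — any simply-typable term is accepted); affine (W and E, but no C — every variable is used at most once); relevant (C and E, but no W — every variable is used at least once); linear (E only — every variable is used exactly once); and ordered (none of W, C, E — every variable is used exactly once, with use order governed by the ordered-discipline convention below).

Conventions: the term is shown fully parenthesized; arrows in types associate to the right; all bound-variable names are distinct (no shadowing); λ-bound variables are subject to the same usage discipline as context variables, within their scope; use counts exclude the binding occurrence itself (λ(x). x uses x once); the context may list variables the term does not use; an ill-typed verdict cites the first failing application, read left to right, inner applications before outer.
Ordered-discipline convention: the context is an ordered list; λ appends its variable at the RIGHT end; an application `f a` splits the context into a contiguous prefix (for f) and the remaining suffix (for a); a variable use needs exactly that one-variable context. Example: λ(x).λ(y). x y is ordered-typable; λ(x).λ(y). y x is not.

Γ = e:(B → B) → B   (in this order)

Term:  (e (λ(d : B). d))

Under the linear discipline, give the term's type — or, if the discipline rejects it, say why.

term : B
usage: e ×1; d [bound] ×1
left-to-right use order: e, d
typing: the term checks, with type B
all disciplines: ordered ✓; linear ✓; affine ✓; relevant ✓; unrestricted ✓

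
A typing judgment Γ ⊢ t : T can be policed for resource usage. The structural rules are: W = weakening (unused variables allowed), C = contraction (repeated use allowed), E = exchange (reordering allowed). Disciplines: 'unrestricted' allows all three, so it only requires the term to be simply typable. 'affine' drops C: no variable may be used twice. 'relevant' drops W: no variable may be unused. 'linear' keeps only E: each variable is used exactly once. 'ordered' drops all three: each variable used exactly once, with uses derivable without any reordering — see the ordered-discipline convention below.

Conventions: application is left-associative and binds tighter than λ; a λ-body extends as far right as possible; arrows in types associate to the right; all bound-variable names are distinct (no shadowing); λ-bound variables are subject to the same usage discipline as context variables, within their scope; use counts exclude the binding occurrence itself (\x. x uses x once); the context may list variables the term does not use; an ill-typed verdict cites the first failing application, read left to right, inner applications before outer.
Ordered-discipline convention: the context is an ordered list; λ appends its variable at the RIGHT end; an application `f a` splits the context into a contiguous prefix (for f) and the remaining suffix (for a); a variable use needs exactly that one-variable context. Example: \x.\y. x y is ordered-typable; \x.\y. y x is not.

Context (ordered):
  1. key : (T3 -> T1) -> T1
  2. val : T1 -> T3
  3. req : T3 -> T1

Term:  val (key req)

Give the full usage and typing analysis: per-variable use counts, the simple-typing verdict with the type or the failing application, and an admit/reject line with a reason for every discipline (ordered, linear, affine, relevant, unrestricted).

use counts: key: 1×; val: 1×; req: 1×
left-to-right use order: val, key, req
typing: well-typed — term : T3
ordered: ✗, needs exchange: uses follow val, key, req
linear: ✓, each of key, val, req used exactly once
affine: ✓, none of key, val, req used more than once
relevant: ✓, at least one use each (key, val, req)
unrestricted: ✓, type-checks (T3) and nothing is barred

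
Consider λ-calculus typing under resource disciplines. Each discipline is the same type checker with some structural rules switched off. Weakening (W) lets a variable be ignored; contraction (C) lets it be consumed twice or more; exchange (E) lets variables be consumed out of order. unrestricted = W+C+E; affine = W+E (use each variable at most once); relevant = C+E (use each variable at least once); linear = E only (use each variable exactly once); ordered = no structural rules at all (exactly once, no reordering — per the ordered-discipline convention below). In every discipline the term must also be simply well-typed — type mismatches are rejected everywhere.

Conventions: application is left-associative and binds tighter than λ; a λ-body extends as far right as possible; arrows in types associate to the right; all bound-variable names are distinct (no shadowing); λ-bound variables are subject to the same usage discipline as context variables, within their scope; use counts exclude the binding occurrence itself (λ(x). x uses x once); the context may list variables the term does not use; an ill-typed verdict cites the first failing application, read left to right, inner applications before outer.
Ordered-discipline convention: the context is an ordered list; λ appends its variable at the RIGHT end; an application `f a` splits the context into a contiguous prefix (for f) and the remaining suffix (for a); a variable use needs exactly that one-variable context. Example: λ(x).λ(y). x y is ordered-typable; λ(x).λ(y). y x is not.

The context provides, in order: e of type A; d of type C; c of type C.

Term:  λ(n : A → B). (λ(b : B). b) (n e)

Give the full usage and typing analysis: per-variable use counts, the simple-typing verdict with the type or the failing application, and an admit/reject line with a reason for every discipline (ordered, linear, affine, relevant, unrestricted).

usage: e=1; d=0; c=0; n (λ-bound)=1; b (λ-bound)=1
use order (left to right): b, n, e
typing: ✓ — (A → B) → B
ordered ✗ (needs weakening: d, c unused)
linear ✗ (needs weakening: d, c unused)
affine ✓ (no duplicate uses among e, d, c, n, b)
relevant ✗ (needs weakening: d, c unused)
unrestricted ✓ (typability at (A → B) → B is all that's needed)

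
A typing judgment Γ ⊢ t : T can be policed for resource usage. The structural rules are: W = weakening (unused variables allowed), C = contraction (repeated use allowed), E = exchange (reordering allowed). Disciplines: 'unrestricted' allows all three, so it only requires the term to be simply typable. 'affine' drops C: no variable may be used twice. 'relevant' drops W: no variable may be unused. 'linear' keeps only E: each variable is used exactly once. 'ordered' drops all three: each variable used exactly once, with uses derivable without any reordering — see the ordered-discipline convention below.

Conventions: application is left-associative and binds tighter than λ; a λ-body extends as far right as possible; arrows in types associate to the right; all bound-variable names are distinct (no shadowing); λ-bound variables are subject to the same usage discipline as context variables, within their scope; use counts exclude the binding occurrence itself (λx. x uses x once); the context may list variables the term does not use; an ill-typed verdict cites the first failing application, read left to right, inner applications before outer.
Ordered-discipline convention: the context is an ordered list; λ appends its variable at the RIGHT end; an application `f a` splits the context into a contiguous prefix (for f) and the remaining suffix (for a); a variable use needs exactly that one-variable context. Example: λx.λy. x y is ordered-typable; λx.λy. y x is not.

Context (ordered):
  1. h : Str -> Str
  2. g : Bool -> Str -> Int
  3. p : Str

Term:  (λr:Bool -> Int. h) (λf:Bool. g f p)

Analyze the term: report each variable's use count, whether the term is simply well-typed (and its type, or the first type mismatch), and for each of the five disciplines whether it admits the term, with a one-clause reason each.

counts: h: 1; g: 1; p: 1; r [bound]: 0; f [bound]: 1
order of uses: h, g, f, p
typing: the term checks, with type Str -> Str
ordered: ✗, unused: r — weakening required
linear: ✗, unused: r — weakening required
affine: ✓, no duplicate uses among h, g, p, r, f
relevant: ✗, unused: r — weakening required
unrestricted: ✓, simply typable at Str -> Str; W, C, E all held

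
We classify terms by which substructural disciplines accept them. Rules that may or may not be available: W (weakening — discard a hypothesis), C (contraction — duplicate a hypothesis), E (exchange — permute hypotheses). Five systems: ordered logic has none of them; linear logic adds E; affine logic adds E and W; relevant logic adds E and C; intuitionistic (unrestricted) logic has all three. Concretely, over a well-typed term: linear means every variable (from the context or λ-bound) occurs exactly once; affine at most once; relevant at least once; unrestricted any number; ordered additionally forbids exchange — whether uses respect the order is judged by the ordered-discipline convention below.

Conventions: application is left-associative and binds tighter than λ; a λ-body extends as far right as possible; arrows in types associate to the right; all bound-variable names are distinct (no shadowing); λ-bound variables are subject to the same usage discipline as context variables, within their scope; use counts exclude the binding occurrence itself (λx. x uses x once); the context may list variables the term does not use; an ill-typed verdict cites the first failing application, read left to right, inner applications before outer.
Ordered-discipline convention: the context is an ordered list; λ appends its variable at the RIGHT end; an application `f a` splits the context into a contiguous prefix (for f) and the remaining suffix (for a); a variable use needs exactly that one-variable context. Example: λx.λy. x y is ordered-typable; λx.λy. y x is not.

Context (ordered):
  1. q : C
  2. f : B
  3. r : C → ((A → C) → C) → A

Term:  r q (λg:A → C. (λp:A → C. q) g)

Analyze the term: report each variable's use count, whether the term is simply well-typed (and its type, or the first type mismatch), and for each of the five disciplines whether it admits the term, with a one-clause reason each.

usage: q ×2, f ×0, r ×1, g (λ-bound) ×1, p (λ-bound) ×0
use order (left to right): r, q, q, g
typing: ✓ — A
ordered ✗ (needs contraction — q ×2; f, p never used (weakening))
linear ✗ (needs contraction — q ×2; f, p never used (weakening))
affine ✗ (needs contraction — q ×2)
relevant ✗ (f, p never used (weakening))
unrestricted ✓ (simply typable at A; W, C, E all held)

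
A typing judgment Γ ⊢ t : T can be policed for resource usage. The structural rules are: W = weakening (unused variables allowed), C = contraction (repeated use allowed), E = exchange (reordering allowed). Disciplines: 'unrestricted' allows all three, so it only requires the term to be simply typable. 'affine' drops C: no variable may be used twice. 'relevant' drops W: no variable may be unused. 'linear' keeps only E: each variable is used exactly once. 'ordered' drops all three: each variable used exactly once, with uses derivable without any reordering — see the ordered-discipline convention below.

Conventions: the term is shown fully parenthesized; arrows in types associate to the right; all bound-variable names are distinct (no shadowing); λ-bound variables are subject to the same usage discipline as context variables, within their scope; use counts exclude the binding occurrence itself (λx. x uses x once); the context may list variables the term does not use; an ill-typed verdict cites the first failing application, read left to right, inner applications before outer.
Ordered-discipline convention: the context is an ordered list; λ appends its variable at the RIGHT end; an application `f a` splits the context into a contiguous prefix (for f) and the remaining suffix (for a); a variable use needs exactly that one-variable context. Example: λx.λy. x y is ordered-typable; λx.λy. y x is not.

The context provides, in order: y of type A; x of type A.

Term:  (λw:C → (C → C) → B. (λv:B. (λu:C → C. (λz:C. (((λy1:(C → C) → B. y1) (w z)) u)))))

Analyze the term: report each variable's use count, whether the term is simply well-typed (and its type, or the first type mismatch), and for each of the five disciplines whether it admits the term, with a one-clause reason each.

counts: y ×0; x ×0; w (λ-bound) ×1; v (λ-bound) ×0; u (λ-bound) ×1; z (λ-bound) ×1; y1 (λ-bound) ×1
order of uses: y1, w, z, u
typing: the term checks, with type (C → (C → C) → B) → B → (C → C) → C → B
ordered: ✗ — unused: y, x, v — weakening required
linear: ✗ — unused: y, x, v — weakening required
affine: ✓ — at most one use each (y, x, w, v, u, z, y1)
relevant: ✗ — unused: y, x, v — weakening required
unrestricted: ✓ — well-typed at (C → (C → C) → B) → B → (C → C) → C → B; no restrictions here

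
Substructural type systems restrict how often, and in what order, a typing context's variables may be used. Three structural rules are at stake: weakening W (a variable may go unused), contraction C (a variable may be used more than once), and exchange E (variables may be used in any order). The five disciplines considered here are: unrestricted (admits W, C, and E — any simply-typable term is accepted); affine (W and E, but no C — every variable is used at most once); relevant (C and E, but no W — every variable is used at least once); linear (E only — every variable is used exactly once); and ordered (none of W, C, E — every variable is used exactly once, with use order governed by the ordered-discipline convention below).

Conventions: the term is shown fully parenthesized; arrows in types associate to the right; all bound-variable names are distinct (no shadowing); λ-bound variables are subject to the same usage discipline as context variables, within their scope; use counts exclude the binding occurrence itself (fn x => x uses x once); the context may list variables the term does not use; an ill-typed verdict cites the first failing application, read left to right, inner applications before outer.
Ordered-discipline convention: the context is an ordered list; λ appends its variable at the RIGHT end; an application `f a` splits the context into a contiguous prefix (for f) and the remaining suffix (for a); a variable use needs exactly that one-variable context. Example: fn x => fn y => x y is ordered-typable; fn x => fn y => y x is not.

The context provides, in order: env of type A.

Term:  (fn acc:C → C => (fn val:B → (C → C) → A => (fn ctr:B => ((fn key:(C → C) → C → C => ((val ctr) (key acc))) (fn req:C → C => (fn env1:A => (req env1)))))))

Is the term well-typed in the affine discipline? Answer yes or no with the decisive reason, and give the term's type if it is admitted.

no — a type mismatch blocks all five
usage: env ×0, acc [bound] ×1, val [bound] ×1, ctr [bound] ×1, key [bound] ×1, req [bound] ×1, env1 [bound] ×1
left-to-right use order: val, ctr, key, acc, req, env1
typing: ill-typed: argument of type A where C is required
across the five disciplines: ordered ✗, linear ✗, affine ✗, relevant ✗, unrestricted ✗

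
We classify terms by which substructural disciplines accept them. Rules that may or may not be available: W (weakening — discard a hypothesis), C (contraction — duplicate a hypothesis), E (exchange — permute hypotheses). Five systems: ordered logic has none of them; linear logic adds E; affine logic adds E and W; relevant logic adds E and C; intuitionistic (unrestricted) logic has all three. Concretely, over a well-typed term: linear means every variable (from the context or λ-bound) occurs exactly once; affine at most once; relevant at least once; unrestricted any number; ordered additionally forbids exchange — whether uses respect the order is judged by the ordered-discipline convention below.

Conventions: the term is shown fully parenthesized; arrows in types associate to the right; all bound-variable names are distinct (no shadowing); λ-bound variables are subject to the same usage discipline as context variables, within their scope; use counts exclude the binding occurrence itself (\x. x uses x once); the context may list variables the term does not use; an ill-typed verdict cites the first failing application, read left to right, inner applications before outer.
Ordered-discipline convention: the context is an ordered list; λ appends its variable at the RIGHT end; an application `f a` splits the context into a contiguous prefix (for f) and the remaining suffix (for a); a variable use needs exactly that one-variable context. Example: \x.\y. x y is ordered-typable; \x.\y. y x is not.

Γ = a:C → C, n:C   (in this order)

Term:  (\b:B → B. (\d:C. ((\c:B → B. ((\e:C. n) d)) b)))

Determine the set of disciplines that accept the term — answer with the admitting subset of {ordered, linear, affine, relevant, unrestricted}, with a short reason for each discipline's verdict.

admitting disciplines: affine, unrestricted
use counts: a ×0; n ×1; b (λ-bound) ×1; d (λ-bound) ×1; c (λ-bound) ×0; e (λ-bound) ×0
left-to-right use order: n, d, b
typing: well-typed at (B → B) → C → C
ordered ✗ (unused: a, c, e — weakening required)
linear ✗ (unused: a, c, e — weakening required)
affine ✓ (no duplicate uses among a, n, b, d, c, e)
relevant ✗ (unused: a, c, e — weakening required)
unrestricted ✓ (well-typed at (B → B) → C → C; no restrictions here)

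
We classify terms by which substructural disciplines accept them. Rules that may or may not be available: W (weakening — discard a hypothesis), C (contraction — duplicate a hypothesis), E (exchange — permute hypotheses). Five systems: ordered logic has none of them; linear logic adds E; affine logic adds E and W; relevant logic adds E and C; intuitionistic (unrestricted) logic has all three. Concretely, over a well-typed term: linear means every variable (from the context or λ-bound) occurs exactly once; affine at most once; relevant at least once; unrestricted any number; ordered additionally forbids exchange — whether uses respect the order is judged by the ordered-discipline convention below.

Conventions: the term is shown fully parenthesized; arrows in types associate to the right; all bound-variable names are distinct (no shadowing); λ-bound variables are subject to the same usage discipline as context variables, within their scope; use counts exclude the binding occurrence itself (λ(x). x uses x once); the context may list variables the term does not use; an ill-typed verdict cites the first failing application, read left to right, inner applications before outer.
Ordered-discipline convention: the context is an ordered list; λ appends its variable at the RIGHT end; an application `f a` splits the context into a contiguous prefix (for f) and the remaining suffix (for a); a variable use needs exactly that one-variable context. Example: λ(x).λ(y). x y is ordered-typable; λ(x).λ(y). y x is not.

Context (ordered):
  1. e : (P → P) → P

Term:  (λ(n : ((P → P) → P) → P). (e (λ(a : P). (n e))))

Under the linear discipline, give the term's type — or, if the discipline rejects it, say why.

not well-typed under linear — needs contraction — e ×2; a left unused
usage: e: 2; n (λ-bound): 1; a (λ-bound): 0
left-to-right use order: e, n, e
typing: ✓ — (((P → P) → P) → P) → P
all disciplines: ordered ✗, linear ✗, affine ✗, relevant ✗, unrestricted ✓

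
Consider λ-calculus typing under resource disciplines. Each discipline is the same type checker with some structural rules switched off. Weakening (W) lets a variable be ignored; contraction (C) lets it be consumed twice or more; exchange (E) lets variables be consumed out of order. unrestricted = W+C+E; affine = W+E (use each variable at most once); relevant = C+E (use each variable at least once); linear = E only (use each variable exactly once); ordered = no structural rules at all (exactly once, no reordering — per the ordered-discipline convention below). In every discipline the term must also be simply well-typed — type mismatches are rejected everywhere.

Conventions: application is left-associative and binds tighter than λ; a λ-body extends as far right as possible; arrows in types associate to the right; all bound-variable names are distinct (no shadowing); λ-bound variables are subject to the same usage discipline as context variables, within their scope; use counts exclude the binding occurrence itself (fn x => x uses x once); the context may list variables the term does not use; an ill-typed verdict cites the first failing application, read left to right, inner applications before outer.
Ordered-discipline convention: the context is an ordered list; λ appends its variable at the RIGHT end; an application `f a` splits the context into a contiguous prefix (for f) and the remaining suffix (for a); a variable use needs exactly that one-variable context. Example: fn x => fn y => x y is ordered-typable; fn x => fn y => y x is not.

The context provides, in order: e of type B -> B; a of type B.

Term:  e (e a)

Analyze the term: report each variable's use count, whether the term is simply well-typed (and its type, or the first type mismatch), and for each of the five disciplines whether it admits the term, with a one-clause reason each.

variable uses: e ×2; a ×1
uses in reading order: e, e, a
typing: ✓ — B
ordered: ✗ — uses contraction: e ×2
linear: ✗ — uses contraction: e ×2
affine: ✗ — uses contraction: e ×2
relevant: ✓ — at least one use each (e, a)
unrestricted: ✓ — simply typable at B; W, C, E all held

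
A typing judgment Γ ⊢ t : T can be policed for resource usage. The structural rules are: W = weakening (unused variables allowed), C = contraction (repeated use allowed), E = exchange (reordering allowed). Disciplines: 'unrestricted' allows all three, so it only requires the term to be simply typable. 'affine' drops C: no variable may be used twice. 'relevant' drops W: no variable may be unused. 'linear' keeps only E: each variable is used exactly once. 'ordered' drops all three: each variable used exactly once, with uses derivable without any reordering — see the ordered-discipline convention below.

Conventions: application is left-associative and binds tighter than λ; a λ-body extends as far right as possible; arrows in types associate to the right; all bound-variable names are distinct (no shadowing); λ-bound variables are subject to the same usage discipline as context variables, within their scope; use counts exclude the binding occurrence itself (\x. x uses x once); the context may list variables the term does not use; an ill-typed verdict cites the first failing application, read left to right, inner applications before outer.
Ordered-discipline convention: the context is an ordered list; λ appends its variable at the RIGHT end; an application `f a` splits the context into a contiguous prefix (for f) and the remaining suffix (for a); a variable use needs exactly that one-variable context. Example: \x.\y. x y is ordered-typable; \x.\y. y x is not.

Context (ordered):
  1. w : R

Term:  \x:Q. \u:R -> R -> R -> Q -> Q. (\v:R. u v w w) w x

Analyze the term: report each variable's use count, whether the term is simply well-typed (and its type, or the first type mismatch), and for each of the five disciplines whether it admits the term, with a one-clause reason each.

use counts: w=3; x (λ-bound)=1; u (λ-bound)=1; v (λ-bound)=1
uses in reading order: u, v, w, w, w, x
typing: the term checks, with type Q -> (R -> R -> R -> Q -> Q) -> Q
ordered ✗ (repeated use of w ×3)
linear ✗ (repeated use of w ×3)
affine ✗ (repeated use of w ×3)
relevant ✓ (at least one use each (w, x, u, v))
unrestricted ✓ (typability at Q -> (R -> R -> R -> Q -> Q) -> Q is all that's needed)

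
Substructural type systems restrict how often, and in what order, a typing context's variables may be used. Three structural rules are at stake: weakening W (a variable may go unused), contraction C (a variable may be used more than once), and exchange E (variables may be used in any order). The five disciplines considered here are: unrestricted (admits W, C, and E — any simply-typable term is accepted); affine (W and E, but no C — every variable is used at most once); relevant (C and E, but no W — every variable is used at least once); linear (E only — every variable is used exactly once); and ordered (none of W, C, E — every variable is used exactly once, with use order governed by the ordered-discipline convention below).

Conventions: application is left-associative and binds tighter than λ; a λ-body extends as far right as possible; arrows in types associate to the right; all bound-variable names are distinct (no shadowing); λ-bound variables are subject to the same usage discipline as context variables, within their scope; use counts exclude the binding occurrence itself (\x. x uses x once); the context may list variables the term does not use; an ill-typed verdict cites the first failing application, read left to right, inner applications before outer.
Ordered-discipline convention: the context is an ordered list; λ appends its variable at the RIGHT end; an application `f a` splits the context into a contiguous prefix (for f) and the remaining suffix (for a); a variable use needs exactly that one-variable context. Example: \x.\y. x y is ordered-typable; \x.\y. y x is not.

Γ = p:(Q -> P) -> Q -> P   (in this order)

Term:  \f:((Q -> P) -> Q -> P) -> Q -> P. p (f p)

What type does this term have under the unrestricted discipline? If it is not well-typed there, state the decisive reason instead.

term : (((Q -> P) -> Q -> P) -> Q -> P) -> Q -> P
use counts: p: 2×, f (bound): 1×
use order (left to right): p, f, p
typing: well-typed at (((Q -> P) -> Q -> P) -> Q -> P) -> Q -> P
across the five disciplines: ordered ✗ · linear ✗ · affine ✗ · relevant ✓ · unrestricted ✓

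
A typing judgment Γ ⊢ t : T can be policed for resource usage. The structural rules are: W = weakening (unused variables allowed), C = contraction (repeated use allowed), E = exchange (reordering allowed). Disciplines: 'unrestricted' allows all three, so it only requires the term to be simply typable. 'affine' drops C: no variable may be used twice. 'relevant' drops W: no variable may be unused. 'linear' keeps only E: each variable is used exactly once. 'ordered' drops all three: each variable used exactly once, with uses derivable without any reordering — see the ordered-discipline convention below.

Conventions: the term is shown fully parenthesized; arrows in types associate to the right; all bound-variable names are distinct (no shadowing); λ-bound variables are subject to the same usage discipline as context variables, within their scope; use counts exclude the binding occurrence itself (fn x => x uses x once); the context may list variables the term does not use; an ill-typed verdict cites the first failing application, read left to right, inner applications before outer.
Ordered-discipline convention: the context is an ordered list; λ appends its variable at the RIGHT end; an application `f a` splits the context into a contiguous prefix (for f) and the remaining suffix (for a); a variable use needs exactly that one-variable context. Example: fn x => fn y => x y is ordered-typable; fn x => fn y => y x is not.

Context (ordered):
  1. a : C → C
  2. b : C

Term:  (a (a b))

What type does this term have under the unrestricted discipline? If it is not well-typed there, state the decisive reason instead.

term : C
use counts: a: 2×, b: 1×
left-to-right use order: a, a, b
typing: well-typed at C
summary: ordered ✗ · linear ✗ · affine ✗ · relevant ✓ · unrestricted ✓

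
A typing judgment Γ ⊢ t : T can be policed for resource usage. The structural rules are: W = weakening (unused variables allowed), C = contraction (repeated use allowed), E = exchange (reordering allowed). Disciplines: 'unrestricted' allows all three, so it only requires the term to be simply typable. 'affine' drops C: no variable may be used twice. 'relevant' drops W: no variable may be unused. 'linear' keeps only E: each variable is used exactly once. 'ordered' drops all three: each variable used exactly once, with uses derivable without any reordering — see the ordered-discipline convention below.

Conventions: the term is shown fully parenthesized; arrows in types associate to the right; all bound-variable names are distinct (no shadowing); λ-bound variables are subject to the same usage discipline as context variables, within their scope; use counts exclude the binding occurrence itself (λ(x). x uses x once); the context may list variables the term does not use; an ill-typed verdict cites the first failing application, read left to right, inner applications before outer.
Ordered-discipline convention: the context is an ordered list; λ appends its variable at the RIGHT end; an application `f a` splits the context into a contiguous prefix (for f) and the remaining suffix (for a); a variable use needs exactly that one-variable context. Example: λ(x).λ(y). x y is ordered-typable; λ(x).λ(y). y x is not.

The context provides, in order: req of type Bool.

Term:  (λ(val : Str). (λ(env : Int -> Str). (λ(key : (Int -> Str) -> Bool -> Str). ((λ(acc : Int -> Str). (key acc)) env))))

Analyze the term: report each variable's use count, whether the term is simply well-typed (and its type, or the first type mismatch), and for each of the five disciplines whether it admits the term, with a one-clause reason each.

counts: req: 0×, val (λ-bound): 0×, env (λ-bound): 1×, key (λ-bound): 1×, acc (λ-bound): 1×
use order (left to right): key, acc, env
typing: well-typed at Str -> (Int -> Str) -> ((Int -> Str) -> Bool -> Str) -> Bool -> Str
ordered: ✗ — req, val never used (weakening)
linear: ✗ — req, val never used (weakening)
affine: ✓ — at most one use each (req, val, env, key, acc)
relevant: ✗ — req, val never used (weakening)
unrestricted: ✓ — simply typable at Str -> (Int -> Str) -> ((Int -> Str) -> Bool -> Str) -> Bool -> Str; W, C, E all held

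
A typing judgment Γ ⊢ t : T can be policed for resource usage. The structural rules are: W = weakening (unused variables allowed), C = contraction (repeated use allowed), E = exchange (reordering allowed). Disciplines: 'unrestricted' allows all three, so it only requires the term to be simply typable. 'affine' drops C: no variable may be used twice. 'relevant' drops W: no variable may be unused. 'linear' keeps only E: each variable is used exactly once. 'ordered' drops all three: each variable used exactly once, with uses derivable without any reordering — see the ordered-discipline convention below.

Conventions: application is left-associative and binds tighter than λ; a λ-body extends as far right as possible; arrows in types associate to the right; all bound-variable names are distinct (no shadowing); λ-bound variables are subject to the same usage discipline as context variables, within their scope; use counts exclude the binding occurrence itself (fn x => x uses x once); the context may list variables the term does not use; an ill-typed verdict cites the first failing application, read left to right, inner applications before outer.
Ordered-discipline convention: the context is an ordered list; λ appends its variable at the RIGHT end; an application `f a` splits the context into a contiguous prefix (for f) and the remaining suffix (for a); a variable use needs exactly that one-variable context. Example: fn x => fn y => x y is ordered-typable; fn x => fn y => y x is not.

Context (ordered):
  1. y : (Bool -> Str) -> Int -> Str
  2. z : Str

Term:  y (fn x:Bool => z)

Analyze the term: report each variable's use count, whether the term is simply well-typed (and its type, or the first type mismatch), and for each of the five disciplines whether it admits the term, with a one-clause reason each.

variable uses: y: 1; z: 1; x [bound]: 0
left-to-right use order: y, z
typing: ✓ — Int -> Str
ordered: ✗, needs weakening: x unused
linear: ✗, needs weakening: x unused
affine: ✓, y, z, x: no repeats, contraction unneeded
relevant: ✗, needs weakening: x unused
unrestricted: ✓, simply typable at Int -> Str; W, C, E all held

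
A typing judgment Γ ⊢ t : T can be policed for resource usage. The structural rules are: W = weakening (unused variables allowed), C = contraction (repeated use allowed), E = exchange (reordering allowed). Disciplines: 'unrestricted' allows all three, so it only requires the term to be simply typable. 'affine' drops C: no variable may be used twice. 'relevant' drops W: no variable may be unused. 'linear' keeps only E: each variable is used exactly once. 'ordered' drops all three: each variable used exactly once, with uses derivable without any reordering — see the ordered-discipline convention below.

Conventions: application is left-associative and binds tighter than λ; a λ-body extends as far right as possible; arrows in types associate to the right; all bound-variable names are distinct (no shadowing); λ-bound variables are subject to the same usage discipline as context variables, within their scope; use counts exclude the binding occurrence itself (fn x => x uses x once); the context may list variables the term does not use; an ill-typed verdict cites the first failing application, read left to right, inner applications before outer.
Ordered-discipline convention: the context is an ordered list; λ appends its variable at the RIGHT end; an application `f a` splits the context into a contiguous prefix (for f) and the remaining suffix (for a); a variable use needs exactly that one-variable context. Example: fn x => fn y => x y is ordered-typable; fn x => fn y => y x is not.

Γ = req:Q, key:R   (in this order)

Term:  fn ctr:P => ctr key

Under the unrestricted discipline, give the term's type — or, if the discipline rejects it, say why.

not well-typed under unrestricted — the type mismatch rejects it
variable uses: req ×0, key ×1, ctr [bound] ×1
use order (left to right): ctr, key
typing: ill-typed: applying a non-function (P)
across the five disciplines: ordered ✗, linear ✗, affine ✗, relevant ✗, unrestricted ✗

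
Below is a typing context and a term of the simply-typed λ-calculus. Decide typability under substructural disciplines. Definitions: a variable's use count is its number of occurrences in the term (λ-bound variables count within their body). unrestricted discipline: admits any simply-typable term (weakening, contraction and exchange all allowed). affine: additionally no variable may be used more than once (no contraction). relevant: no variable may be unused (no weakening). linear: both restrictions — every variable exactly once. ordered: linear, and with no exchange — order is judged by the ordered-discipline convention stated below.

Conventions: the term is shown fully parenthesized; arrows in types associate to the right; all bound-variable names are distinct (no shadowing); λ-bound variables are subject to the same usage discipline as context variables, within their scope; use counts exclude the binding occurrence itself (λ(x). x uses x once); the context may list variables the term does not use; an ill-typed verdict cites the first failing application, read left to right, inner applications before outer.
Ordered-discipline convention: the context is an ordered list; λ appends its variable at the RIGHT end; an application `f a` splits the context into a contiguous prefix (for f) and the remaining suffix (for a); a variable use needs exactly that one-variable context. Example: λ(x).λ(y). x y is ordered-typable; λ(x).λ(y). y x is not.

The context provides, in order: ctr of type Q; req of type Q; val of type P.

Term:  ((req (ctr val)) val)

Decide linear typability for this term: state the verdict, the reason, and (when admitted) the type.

no — fails simple typing
use counts: ctr: 1×; req: 1×; val: 2×
left-to-right use order: req, ctr, val, val
typing: ill-typed: non-arrow in function slot: Q
across the five disciplines: ordered ✗; linear ✗; affine ✗; relevant ✗; unrestricted ✗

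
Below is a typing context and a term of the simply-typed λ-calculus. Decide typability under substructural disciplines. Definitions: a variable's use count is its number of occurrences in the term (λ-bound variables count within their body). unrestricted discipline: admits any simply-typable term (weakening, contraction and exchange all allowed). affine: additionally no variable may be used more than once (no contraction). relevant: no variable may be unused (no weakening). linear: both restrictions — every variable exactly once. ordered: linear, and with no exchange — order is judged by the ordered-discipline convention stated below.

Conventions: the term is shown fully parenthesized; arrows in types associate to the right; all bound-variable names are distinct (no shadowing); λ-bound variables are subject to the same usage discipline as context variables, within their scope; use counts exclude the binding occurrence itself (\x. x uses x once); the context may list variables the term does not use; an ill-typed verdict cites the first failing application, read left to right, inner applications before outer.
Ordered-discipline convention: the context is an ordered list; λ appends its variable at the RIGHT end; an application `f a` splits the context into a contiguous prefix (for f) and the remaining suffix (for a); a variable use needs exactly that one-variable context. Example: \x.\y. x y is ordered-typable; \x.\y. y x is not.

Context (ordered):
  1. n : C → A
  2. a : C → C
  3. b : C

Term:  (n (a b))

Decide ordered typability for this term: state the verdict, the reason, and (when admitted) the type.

yes — n, a, b once each; derivable with no W/C/E; term : A
use counts: n: 1; a: 1; b: 1
use order (left to right): n, a, b
typing: ✓ — A
per-discipline verdicts: ordered ✓; linear ✓; affine ✓; relevant ✓; unrestricted ✓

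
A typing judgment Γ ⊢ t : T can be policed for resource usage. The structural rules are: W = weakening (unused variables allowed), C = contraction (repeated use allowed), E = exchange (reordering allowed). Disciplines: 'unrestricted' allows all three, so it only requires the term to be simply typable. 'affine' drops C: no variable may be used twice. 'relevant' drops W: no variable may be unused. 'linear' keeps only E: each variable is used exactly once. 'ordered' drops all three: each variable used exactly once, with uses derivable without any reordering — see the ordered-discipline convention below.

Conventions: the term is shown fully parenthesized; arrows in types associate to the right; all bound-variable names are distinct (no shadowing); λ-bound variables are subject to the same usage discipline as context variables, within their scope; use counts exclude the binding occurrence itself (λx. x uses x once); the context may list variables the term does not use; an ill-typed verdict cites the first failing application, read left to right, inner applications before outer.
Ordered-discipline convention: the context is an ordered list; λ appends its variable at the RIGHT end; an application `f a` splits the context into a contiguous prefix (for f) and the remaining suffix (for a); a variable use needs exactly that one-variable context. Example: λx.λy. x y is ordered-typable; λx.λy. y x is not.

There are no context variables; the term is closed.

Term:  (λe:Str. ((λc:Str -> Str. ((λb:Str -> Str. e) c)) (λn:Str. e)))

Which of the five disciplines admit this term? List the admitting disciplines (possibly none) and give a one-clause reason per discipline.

admitted in: unrestricted
use counts: e (λ-bound): 2, c (λ-bound): 1, b (λ-bound): 0, n (λ-bound): 0
use order (left to right): e, c, e
typing: ✓ — Str -> Str
ordered: ✗, repeated use of e ×2; unused: b, n — weakening required
linear: ✗, repeated use of e ×2; unused: b, n — weakening required
affine: ✗, repeated use of e ×2
relevant: ✗, unused: b, n — weakening required
unrestricted: ✓, well-typed at Str -> Str; no restrictions here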